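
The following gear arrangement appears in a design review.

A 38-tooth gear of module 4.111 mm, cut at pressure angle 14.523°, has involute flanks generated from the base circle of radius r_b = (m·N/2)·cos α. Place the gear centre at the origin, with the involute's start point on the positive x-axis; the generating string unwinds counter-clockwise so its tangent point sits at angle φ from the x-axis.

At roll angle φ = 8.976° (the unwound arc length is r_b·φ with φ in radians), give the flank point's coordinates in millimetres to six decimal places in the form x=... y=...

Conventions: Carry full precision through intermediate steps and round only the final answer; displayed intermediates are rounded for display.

topology: single-mesh involute geometry — m = 4.111, N = 38
pitch radius r_p = m·N/2 = 4.111·38/2 = 78.109000
base radius r_b = r_p·cos α = 78.109000·cos 14.523° = 75.613187
roll angle φ = 8.976° = 0.15666075 rad
x = r_b·(cos φ + φ·sin φ) = 76.535374
y = r_b·(sin φ − φ·cos φ) = 0.096670

x=76.535374 y=0.096670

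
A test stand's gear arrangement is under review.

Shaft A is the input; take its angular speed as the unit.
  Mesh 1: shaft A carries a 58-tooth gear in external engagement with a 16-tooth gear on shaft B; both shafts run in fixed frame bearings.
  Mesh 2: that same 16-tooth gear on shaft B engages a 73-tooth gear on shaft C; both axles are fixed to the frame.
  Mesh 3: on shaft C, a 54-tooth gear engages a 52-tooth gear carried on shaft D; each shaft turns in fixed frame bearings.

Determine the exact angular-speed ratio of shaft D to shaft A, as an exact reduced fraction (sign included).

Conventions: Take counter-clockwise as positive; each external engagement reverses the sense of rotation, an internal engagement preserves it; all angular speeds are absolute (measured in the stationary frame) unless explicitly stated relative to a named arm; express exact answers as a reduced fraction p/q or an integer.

-783/949

class = fixed-axis compound train [3 meshes; 3 ratios multiply, 3 sense flips]
mesh 1 [58T→16T]: running ratio 29/8, sense −
mesh 2 [16T→73T]: running ratio 58/73, sense +
mesh 3 [54T→52T]: running ratio 783/949, sense −
ω_out/ω_in = -783/949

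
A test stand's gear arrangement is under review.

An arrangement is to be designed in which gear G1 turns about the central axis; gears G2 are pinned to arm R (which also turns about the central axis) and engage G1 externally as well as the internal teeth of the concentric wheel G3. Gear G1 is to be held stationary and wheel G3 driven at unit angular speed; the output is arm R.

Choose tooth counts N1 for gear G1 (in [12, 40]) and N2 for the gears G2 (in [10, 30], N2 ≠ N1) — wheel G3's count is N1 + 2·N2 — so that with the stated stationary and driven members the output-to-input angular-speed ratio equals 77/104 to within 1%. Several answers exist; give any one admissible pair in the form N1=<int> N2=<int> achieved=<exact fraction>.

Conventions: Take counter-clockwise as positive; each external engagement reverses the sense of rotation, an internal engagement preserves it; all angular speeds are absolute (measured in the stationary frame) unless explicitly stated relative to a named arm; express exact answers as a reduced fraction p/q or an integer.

topology: planetary set — design target 77/104, arm = carrier (Willis)
Willis with ω_sun = 0: ω_arm/ω_ring = N3/(N1+N3); set equal to 77/104  ⇒  N3/N1 = (77/104)/(1 − 77/104) = 77/27
N3 = N1 + 2·N2  ⇒  N2/N1 = (N3/N1 − 1)/2 = (77/27 − 1)/2 = 25/27
smallest multiple with N1 ≥ 12 and N2 ≥ 10: k = 1  ⇒  N1 = 1·27 = 27, N2 = 1·25 = 25 (N1 ≤ 40, N2 ≤ 30, N2 ≠ N1 ✓), N3 = 27 + 2·25 = 77
check: N3/(N1+N3) with N1 = 27, N3 = 77 gives 77/104; |achieved − target| = 0 ≤ 77/10400 ✓

N1=27 N2=25 achieved=77/104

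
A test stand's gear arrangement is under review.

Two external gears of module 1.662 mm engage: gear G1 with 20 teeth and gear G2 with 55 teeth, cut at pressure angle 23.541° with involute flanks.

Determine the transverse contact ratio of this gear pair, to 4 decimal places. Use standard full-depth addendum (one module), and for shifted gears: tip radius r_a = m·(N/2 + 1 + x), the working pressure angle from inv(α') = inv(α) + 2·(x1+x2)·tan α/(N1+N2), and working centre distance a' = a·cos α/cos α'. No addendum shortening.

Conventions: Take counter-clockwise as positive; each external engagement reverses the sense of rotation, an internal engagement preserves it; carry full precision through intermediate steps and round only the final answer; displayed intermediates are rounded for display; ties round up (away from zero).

recognized (one external pair, fixed centres): single-mesh tooth geometry, m = 1.662, N1 = 20, N2 = 55
base radii: r_b1 = 15.236792, r_b2 = 41.901179
tip radii: r_a1 = 18.282000, r_a2 = 47.367000
no profile shift: α' = α, a' = a
action lengths: √(r_a1²−r_b1²) = 10.103053, √(r_a2²−r_b2²) = 22.089000
base pitch p_b = π·m·cos α = 4.786779
CR = (10.103053 + 22.089000 − 62.325000·sin 23.54100°)/4.786779 = 1.524851
contact ratio ≈ 1.5249

1.5249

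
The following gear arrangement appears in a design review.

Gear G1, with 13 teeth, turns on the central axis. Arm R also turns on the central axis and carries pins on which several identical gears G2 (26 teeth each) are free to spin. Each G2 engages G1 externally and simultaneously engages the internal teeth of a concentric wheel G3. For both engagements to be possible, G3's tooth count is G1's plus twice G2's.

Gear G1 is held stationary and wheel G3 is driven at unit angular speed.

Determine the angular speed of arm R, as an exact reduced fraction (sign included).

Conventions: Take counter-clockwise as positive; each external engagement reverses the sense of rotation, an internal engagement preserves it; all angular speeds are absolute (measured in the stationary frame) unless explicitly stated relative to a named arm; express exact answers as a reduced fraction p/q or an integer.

recognized (axles ride arm R): planetary set, 13/26/65 teeth
ring teeth: 13 + 2·26 = 65
13(ω_sun−ω_arm) = −65(ω_ring−ω_arm),  ω_sun = 0, ω_ring = 1
13(0−ω_arm) = −65(1−ω_arm)  ⇒  78·ω_arm = 65  ⇒  ω_arm = 5/6
exact speed ratio = 5/6

5/6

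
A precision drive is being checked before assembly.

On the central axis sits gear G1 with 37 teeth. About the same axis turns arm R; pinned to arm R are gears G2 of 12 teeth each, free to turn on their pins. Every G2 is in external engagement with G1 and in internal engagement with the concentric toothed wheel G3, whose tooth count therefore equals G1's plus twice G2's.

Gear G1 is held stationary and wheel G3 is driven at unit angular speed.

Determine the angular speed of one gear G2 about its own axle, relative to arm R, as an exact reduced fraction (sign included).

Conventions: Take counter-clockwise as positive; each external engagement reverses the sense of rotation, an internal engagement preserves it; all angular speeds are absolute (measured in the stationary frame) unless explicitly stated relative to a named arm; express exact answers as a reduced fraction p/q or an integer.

recognized (axles ride arm R): planetary set, 37/12/61 teeth
ring teeth: 37 + 2·12 = 61
37(ω_sun−ω_arm) = −61(ω_ring−ω_arm),  ω_sun = 0, ω_ring = 1
37(0−ω_arm) = −61(1−ω_arm)  ⇒  98·ω_arm = 61  ⇒  ω_arm = 61/98
sun–planet mesh: 37·(0−61/98) = −12·(ω_p−ω_arm)  ⇒  ω_p−ω_arm = 2257/1176
exact speed ratio = 2257/1176

2257/1176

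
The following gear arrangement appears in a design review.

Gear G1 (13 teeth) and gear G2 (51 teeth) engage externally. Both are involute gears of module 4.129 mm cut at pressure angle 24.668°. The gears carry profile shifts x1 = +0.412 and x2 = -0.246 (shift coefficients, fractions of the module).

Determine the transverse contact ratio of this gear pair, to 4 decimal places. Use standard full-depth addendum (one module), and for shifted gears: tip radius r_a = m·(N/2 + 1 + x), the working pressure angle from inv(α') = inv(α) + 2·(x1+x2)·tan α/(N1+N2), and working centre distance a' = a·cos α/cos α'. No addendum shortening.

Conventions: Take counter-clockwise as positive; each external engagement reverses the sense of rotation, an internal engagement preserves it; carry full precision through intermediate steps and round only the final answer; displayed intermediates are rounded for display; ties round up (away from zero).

1.3523

recognized (one external pair, fixed centres): single-mesh tooth geometry, m = 4.129, N1 = 13, N2 = 51
base radii: r_b1 = 24.389257, r_b2 = 95.680929
tip radii: r_a1 = 32.668648, r_a2 = 108.402766
inv(α') = inv(24.668°) + 2·(+0.412-0.246)·tan α/(13+51) = 0.03111678  ⇒  α' = 25.29673°
a' = a·cos α / cos α' = 132.1280·cos 24.668°/cos 25.29673° = 132.805291
action lengths: √(r_a1²−r_b1²) = 21.734874, √(r_a2²−r_b2²) = 50.954091
base pitch p_b = π·m·cos α = 11.787863
CR = (21.734874 + 50.954091 − 132.805291·sin 25.29673°)/11.787863 = 1.352275
contact ratio ≈ 1.3523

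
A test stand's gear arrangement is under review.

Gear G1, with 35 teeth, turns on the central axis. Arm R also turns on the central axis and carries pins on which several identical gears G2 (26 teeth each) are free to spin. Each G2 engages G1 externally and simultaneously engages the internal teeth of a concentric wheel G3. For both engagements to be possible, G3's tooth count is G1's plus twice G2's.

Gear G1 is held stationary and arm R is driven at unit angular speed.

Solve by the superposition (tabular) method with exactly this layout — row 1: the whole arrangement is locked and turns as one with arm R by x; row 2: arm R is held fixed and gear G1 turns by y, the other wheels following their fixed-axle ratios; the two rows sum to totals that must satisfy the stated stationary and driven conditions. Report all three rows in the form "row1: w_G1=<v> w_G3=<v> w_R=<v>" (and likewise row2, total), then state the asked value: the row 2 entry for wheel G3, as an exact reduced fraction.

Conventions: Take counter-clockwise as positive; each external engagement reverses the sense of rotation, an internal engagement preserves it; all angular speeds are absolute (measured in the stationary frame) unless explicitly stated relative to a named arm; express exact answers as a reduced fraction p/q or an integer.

row1: w_G1=1 w_G3=1 w_R=1
row2: w_G1=-1 w_G3=35/87 w_R=0
total: w_G1=0 w_G3=122/87 w_R=1
asked value: 35/87

recognized (axles ride arm R): planetary set, 35/26/87 teeth
row 1 (train locked, turned with arm): all members turn x
row 2: sun turns y, ring = −(35/87)·y, arm 0
boundary: total ω_sun = x + y = 0 and total ω_arm = x = 1  ⇒  y = -1, x = 1
row 2 ring = −(35/87)·(-1) = 35/87
totals (row 1 + row 2): sun 1 + (-1) = 0, ring 1 + 35/87 = 122/87, arm 1 + 0 = 1
asked cell (row2, ring) = 35/87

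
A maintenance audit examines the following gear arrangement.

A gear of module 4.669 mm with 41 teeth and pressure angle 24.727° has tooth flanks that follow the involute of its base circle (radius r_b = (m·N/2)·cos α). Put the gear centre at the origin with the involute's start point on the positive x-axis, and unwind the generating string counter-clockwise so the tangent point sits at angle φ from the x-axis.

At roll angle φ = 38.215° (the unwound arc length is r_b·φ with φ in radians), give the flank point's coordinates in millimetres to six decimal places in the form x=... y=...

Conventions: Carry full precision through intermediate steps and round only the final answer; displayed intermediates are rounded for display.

x=104.178176 y=8.222056

class = single-mesh tooth geometry [base-circle involute, m = 4.669, 41T]
pitch radius r_p = m·N/2 = 4.669·41/2 = 95.714500
base radius r_b = r_p·cos α = 95.714500·cos 24.727° = 86.938549
roll angle φ = 38.215° = 0.66697757 rad
x = r_b·(cos φ + φ·sin φ) = 104.178176
y = r_b·(sin φ − φ·cos φ) = 8.222056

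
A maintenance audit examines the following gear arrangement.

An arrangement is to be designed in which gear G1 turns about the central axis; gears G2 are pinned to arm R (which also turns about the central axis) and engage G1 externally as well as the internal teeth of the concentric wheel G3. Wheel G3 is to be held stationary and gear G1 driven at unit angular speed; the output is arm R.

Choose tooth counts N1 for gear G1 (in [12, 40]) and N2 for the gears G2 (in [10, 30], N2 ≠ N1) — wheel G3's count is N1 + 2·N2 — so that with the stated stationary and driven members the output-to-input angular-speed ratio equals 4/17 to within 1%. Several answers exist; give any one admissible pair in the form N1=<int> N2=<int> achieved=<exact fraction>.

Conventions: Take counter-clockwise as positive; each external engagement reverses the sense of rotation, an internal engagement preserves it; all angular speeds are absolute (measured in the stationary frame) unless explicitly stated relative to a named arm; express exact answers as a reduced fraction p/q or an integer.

N1=16 N2=18 achieved=4/17

planetary set to be sized for 4/17 (Willis relation)
Willis with ω_ring = 0: ω_arm/ω_sun = N1/(N1+N3); set equal to 4/17  ⇒  N3/N1 = 1/(4/17) − 1 = 13/4
N3 = N1 + 2·N2  ⇒  N2/N1 = (N3/N1 − 1)/2 = (13/4 − 1)/2 = 9/8
smallest multiple with N1 ≥ 12 and N2 ≥ 10: k = 2  ⇒  N1 = 2·8 = 16, N2 = 2·9 = 18 (N1 ≤ 40, N2 ≤ 30, N2 ≠ N1 ✓), N3 = 16 + 2·18 = 52
check: N1/(N1+N3) with N1 = 16, N3 = 52 gives 4/17; |achieved − target| = 0 ≤ 1/425 ✓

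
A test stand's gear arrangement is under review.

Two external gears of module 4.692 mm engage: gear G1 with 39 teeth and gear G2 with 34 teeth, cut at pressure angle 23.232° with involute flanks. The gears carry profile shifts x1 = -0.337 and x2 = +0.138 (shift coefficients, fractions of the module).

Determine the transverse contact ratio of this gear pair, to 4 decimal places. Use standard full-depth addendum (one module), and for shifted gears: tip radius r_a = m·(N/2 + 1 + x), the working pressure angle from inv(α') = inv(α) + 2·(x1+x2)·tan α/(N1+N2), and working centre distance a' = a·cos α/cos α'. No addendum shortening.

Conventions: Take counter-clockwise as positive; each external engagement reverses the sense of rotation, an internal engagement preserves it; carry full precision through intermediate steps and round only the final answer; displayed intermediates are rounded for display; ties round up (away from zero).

1.5880

topology: single-mesh involute geometry — m = 4.692, 39T/34T pair
base radii: r_b1 = 84.075225, r_b2 = 73.296350
tip radii: r_a1 = 94.604796, r_a2 = 85.103496
inv(α') = inv(23.232°) + 2·(-0.337+0.138)·tan α/(39+34) = 0.02144656  ⇒  α' = 22.47729°
a' = a·cos α / cos α' = 171.2580·cos 23.232°/cos 22.47729° = 170.309820
action lengths: √(r_a1²−r_b1²) = 43.375384, √(r_a2²−r_b2²) = 43.246388
base pitch p_b = π·m·cos α = 13.545134
CR = (43.375384 + 43.246388 − 170.309820·sin 22.47729°)/13.545134 = 1.587979
contact ratio ≈ 1.5880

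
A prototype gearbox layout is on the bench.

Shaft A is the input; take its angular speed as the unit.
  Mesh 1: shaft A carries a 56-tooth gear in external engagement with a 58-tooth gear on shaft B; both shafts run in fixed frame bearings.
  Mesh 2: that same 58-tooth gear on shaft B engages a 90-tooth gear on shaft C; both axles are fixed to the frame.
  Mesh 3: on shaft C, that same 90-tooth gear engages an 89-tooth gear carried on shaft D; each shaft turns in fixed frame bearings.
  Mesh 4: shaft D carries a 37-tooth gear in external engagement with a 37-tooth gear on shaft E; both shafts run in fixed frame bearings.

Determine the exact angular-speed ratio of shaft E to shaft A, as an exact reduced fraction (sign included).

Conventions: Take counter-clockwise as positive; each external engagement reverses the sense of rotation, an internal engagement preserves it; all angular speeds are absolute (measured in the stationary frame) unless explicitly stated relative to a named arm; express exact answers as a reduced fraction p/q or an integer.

56/89

class = fixed-axis compound train [4 meshes; 4 ratios multiply, 4 sense flips]
mesh 1 [56T→58T]: running ratio 28/29, sense −
mesh 2 [58T→90T]: running ratio 28/45, sense +
mesh 3 [90T→89T]: running ratio 56/89, sense −
mesh 4 [37T→37T]: running ratio 56/89, sense +
ω_out/ω_in = 56/89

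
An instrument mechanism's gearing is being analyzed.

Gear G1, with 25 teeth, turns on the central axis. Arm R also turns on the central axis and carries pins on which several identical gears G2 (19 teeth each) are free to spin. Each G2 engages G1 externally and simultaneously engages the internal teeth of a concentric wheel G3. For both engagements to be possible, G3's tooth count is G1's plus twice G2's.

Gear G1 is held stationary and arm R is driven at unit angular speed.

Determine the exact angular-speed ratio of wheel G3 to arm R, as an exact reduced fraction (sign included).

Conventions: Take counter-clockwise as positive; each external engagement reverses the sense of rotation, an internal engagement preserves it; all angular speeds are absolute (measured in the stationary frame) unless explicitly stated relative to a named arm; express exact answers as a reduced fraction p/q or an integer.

class = planetary set [G3 = 25+2·19 = 63; Willis about the carrier]
ring teeth: 25 + 2·19 = 63
25(ω_sun−ω_arm) = −63(ω_ring−ω_arm),  ω_sun = 0, ω_arm = 1
ω_ring = 1 − (25/63)(0−1) = 88/63
ω_out/ω_in = 88/63

88/63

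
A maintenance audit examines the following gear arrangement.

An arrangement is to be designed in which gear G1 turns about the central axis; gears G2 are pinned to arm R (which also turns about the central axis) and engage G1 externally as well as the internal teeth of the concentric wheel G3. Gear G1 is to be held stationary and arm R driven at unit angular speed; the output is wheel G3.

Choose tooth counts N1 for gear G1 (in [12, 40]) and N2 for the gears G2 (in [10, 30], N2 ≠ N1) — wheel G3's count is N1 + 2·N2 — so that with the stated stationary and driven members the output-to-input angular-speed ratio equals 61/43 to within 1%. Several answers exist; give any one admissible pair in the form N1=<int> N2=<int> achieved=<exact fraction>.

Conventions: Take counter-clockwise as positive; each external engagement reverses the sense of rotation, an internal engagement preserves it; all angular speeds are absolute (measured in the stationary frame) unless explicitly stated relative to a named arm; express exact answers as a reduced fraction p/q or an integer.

N1=36 N2=25 achieved=61/43

topology: planetary set — design target 61/43, arm = carrier (Willis)
Willis with ω_sun = 0: ω_ring/ω_arm = (N1+N3)/N3; set equal to 61/43  ⇒  N3/N1 = 1/(61/43 − 1) = 43/18
N3 = N1 + 2·N2  ⇒  N2/N1 = (N3/N1 − 1)/2 = (43/18 − 1)/2 = 25/36
smallest multiple with N1 ≥ 12 and N2 ≥ 10: k = 1  ⇒  N1 = 1·36 = 36, N2 = 1·25 = 25 (N1 ≤ 40, N2 ≤ 30, N2 ≠ N1 ✓), N3 = 36 + 2·25 = 86
check: (N1+N3)/N3 with N1 = 36, N3 = 86 gives 61/43; |achieved − target| = 0 ≤ 61/4300 ✓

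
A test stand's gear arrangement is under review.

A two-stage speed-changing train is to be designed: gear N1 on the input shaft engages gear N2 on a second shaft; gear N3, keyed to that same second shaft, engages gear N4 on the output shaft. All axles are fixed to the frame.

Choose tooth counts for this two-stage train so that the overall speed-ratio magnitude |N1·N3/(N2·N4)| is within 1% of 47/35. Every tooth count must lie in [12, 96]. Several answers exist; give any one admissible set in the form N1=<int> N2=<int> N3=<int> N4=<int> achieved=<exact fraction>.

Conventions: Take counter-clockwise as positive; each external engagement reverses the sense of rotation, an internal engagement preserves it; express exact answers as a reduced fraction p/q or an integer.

N1=12 N2=35 N3=47 N4=12 achieved=47/35

topology: fixed-axis compound train — 2 stages, target 47/35
target = 47/35 in lowest terms: an exact hit needs N1·N3 = k·47 and N2·N4 = k·35 for one integer k, every count in [12, 96]; additionally prefer no 1:1 stage (N1 ≠ N2, N3 ≠ N4)
k = 1…11: no 1:1-free in-range split of k·47 and k·35 into factor pairs; take k = 12
k = 12: N1·N3 = 564 = 12·47, N2·N4 = 420 = 35·12
achieved = 12·47/(35·12) = 47/35; |achieved − target| = 0 ≤ 47/3500 ✓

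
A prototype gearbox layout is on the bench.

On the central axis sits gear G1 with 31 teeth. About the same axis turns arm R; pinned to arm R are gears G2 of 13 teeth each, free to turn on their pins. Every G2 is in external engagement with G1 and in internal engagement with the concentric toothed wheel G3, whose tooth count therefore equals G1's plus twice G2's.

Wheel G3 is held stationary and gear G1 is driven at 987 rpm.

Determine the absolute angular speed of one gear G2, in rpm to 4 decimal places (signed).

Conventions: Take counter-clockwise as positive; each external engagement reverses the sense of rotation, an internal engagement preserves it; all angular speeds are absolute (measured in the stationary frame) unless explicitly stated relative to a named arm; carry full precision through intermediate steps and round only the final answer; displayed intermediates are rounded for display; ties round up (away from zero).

-1176.8077 rpm

planetary set (31T centre, 13T on arm, 57T internal) — Willis relation
normalise by the input: solve with ω_sun = 1, then scale by 987 rpm
ring teeth: 31 + 2·13 = 57
31(ω_sun−ω_arm) = −57(ω_ring−ω_arm),  ω_ring = 0, ω_sun = 1
31(1−ω_arm) = −57(0−ω_arm)  ⇒  88·ω_arm = 31  ⇒  ω_arm = 31/88
sun–planet mesh: 31·(1−31/88) = −13·(ω_p−ω_arm)  ⇒  ω_p−ω_arm = -1767/1144
ω_p = 31/88 − 1767/1144 = -31/26
scale: ω_p = -31/26 × 987 rpm = -1176.8077 rpm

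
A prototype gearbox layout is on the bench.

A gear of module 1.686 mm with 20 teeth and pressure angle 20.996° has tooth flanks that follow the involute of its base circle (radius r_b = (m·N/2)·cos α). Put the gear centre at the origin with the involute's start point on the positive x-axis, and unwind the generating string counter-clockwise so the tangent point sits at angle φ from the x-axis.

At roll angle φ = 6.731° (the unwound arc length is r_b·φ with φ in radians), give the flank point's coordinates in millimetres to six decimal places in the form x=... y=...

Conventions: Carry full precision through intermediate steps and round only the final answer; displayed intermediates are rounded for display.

recognized (one wheel, involute flank): single-mesh tooth geometry, m = 1.686, N = 20
pitch radius r_p = m·N/2 = 1.686·20/2 = 16.860000
base radius r_b = r_p·cos α = 16.860000·cos 20.996° = 15.740588
roll angle φ = 6.731° = 0.11747811 rad
x = r_b·(cos φ + φ·sin φ) = 15.848832
y = r_b·(sin φ − φ·cos φ) = 0.008495

x=15.848832 y=0.008495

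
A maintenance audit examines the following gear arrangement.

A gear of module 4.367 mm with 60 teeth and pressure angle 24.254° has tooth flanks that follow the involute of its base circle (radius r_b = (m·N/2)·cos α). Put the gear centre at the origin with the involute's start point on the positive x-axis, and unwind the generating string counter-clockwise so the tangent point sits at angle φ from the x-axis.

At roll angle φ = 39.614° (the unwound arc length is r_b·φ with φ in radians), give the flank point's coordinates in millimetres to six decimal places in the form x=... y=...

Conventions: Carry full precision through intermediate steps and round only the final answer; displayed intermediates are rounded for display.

x=144.673129 y=12.540793

recognized (one wheel, involute flank): single-mesh tooth geometry, m = 4.367, N = 60
pitch radius r_p = m·N/2 = 4.367·60/2 = 131.010000
base radius r_b = r_p·cos α = 131.010000·cos 24.254° = 119.446189
roll angle φ = 39.614° = 0.69139473 rad
x = r_b·(cos φ + φ·sin φ) = 144.673129
y = r_b·(sin φ − φ·cos φ) = 12.540793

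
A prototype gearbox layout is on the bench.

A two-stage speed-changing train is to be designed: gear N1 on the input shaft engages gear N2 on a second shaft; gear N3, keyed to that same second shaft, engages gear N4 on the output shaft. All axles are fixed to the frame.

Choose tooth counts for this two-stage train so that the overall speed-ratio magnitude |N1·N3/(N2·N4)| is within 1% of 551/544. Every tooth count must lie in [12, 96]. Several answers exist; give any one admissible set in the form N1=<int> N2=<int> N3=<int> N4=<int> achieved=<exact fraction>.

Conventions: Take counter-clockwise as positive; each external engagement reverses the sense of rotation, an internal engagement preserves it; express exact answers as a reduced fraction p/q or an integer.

design class (target 551/544): fixed-axis compound train
target = 551/544 in lowest terms: an exact hit needs N1·N3 = k·551 and N2·N4 = k·544 for one integer k, every count in [12, 96]; additionally prefer no 1:1 stage (N1 ≠ N2, N3 ≠ N4)
k = 1: N1·N3 = 551 = 19·29, N2·N4 = 544 = 16·34
achieved = 19·29/(16·34) = 551/544; |achieved − target| = 0 ≤ 551/54400 ✓

N1=19 N2=16 N3=29 N4=34 achieved=551/544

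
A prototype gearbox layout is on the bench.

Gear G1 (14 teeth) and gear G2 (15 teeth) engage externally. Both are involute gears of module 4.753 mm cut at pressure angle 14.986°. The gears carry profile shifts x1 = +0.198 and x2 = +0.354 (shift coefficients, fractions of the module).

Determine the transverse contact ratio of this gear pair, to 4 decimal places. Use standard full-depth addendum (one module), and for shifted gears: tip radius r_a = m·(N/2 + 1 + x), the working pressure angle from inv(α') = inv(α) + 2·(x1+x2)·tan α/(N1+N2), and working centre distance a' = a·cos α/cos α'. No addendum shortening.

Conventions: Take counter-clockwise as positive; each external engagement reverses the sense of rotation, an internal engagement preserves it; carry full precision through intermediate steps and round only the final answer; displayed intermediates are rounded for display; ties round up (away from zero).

topology: single-mesh involute geometry — m = 4.753, 14T/15T pair
base radii: r_b1 = 32.139421, r_b2 = 34.435094
tip radii: r_a1 = 38.965094, r_a2 = 42.083062
inv(α') = inv(14.986°) + 2·(+0.198+0.354)·tan α/(14+15) = 0.01632286  ⇒  α' = 20.59408°
a' = a·cos α / cos α' = 68.9185·cos 14.986°/cos 20.59408° = 71.119331
action lengths: √(r_a1²−r_b1²) = 22.030346, √(r_a2²−r_b2²) = 24.191081
base pitch p_b = π·m·cos α = 14.424139
CR = (22.030346 + 24.191081 − 71.119331·sin 20.59408°)/14.424139 = 1.470145
contact ratio ≈ 1.4701

1.4701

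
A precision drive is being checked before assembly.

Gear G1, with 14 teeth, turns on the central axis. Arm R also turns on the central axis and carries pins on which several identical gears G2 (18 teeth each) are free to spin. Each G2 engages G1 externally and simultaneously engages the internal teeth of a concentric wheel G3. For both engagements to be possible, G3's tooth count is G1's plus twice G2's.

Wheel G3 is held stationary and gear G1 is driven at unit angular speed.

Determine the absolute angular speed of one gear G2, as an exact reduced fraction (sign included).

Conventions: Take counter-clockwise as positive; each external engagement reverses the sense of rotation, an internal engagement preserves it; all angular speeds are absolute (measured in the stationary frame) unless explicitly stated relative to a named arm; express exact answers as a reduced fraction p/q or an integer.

planetary set (14T centre, 18T on arm, 50T internal) — Willis relation
ring teeth: 14 + 2·18 = 50
14(ω_sun−ω_arm) = −50(ω_ring−ω_arm),  ω_ring = 0, ω_sun = 1
14(1−ω_arm) = −50(0−ω_arm)  ⇒  64·ω_arm = 14  ⇒  ω_arm = 7/32
sun–planet mesh: 14·(1−7/32) = −18·(ω_p−ω_arm)  ⇒  ω_p−ω_arm = -175/288
ω_p = 7/32 − 175/288 = -7/18
exact speed ratio = -7/18

-7/18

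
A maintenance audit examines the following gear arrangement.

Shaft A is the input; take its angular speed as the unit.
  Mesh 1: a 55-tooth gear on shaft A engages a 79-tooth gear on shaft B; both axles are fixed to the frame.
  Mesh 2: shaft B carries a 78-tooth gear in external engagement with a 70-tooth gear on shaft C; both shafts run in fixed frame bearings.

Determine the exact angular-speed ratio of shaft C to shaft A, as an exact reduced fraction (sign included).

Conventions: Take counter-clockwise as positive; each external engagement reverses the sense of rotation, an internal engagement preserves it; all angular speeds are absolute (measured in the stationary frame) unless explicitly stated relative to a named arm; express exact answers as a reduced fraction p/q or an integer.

429/553

class = fixed-axis compound train [2 meshes; 2 ratios multiply, 2 sense flips]
mesh 1 [55T→79T]: running ratio 55/79, sense −
mesh 2 [78T→70T]: running ratio 429/553, sense +
ω_out/ω_in = 429/553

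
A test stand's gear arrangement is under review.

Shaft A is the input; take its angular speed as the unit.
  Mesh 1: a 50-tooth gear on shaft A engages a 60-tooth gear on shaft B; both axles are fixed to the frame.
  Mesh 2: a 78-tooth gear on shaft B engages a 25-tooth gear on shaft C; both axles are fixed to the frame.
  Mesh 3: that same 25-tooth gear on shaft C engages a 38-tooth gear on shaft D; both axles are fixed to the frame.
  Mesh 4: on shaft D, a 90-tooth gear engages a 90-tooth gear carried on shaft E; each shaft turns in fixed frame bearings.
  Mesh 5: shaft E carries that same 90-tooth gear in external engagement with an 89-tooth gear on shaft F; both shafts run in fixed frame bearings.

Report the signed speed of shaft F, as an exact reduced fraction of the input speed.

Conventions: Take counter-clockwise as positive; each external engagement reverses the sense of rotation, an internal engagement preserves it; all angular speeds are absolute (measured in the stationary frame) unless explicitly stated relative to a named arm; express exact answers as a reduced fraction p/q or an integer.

5-mesh fixed-axis compound train (all bearings frame-fixed)
mesh 1 [50T→60T]: |ω|/ω_in = 1×50/60 = 5/6, sense flips to −
mesh 2 [78T→25T]: |ω|/ω_in = (5/6)×78/25 = 13/5, sense flips to +
mesh 3 [25T→38T]: |ω|/ω_in = (13/5)×25/38 = 65/38, sense flips to −
mesh 4 [90T→90T]: |ω|/ω_in = (65/38)×90/90 = 65/38, sense flips to +
mesh 5 [90T→89T]: |ω|/ω_in = (65/38)×90/89 = 2925/1691, sense flips to −
signed output speed (× input speed) = -2925/1691

-2925/1691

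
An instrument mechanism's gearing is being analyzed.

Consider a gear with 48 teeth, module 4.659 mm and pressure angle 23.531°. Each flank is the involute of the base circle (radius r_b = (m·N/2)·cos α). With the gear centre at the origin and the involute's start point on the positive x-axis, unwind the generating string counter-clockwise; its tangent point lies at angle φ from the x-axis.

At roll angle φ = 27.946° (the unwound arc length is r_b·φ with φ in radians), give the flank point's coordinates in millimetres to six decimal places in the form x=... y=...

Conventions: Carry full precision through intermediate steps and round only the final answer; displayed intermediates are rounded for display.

x=113.996600 y=3.871703

single-mesh involute tooth geometry (48T wheel at module 4.659)
pitch radius r_p = m·N/2 = 4.659·48/2 = 111.816000
base radius r_b = r_p·cos α = 111.816000·cos 23.531° = 102.517851
roll angle φ = 27.946° = 0.48774971 rad
x = r_b·(cos φ + φ·sin φ) = 113.996600
y = r_b·(sin φ − φ·cos φ) = 3.871703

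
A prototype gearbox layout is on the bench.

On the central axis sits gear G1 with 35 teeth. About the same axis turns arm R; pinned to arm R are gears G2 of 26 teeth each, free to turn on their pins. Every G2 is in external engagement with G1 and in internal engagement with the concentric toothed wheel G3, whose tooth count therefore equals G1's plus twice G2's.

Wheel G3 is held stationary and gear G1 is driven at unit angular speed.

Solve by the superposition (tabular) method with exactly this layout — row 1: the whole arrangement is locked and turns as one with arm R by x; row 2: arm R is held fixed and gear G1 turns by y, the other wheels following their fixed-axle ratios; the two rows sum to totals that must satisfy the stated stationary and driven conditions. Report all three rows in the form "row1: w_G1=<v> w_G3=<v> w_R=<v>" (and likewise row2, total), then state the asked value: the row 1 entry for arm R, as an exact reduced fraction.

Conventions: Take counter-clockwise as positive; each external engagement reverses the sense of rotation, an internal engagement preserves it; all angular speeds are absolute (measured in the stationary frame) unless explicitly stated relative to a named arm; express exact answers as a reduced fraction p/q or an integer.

row1: w_G1=35/122 w_G3=35/122 w_R=35/122
row2: w_G1=87/122 w_G3=-35/122 w_R=0
total: w_G1=1 w_G3=0 w_R=35/122
asked value: 35/122

planetary set (35T centre, 26T on arm, 87T internal) — Willis relation
row 1: whole set turns with the arm by x
superposition row 2 [arm held]: sun y, ring −(35/87)·y, arm 0
boundary: total ω_ring = x − (35/87)·y = 0 and total ω_sun = x + y = 1  ⇒  y = 87/122, x = 35/122
row 2 ring = −(35/87)·87/122 = -35/122
totals (row 1 + row 2): sun 35/122 + 87/122 = 1, ring 35/122 + (-35/122) = 0, arm 35/122 + 0 = 35/122
asked cell (row1, arm) = 35/122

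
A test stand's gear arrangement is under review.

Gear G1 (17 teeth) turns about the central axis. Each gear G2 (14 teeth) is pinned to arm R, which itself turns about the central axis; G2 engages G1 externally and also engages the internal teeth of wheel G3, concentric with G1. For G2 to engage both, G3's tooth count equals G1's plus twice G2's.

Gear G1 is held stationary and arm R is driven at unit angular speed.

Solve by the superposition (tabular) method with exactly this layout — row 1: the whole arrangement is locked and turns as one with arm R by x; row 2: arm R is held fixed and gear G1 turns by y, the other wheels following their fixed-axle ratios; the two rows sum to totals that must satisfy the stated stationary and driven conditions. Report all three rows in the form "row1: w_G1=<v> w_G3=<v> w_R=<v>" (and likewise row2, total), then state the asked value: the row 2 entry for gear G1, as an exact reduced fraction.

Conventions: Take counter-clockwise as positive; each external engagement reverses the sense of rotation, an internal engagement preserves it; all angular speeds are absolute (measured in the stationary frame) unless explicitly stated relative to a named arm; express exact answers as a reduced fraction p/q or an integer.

row1: w_G1=1 w_G3=1 w_R=1
row2: w_G1=-1 w_G3=17/45 w_R=0
total: w_G1=0 w_G3=62/45 w_R=1
asked value: -1

class = planetary set [G3 = 17+2·14 = 45; Willis about the carrier]
superposition row 1 [locked train]: every member turns x
superposition row 2 [arm held]: sun y, ring −(17/45)·y, arm 0
boundary: total ω_sun = x + y = 0 and total ω_arm = x = 1  ⇒  y = -1, x = 1
row 2 ring = −(17/45)·(-1) = 17/45
totals (row 1 + row 2): sun 1 + (-1) = 0, ring 1 + 17/45 = 62/45, arm 1 + 0 = 1
asked cell (row2, sun) = -1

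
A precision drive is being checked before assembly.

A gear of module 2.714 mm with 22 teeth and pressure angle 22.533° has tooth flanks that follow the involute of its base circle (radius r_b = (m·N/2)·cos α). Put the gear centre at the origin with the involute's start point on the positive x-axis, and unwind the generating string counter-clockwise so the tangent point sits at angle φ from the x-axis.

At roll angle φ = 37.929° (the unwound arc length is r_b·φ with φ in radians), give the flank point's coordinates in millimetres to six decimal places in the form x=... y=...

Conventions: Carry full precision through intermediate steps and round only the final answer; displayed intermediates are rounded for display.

single-mesh involute tooth geometry (22T wheel at module 2.714)
pitch radius r_p = m·N/2 = 2.714·22/2 = 29.854000
base radius r_b = r_p·cos α = 29.854000·cos 22.533° = 27.574915
roll angle φ = 37.929° = 0.66198593 rad
x = r_b·(cos φ + φ·sin φ) = 32.970928
y = r_b·(sin φ − φ·cos φ) = 2.551447

x=32.970928 y=2.551447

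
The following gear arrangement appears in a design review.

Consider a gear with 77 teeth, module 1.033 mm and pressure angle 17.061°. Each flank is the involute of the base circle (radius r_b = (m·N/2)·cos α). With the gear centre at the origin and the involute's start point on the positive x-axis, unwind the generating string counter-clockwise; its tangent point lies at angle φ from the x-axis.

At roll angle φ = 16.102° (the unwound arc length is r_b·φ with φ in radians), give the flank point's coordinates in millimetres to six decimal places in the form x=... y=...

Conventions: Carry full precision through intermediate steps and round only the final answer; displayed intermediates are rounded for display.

single-mesh involute tooth geometry (77T wheel at module 1.033)
pitch radius r_p = m·N/2 = 1.033·77/2 = 39.770500
base radius r_b = r_p·cos α = 39.770500·cos 17.061° = 38.020317
roll angle φ = 16.102° = 0.28103292 rad
x = r_b·(cos φ + φ·sin φ) = 39.492215
y = r_b·(sin φ − φ·cos φ) = 0.279082

x=39.492215 y=0.279082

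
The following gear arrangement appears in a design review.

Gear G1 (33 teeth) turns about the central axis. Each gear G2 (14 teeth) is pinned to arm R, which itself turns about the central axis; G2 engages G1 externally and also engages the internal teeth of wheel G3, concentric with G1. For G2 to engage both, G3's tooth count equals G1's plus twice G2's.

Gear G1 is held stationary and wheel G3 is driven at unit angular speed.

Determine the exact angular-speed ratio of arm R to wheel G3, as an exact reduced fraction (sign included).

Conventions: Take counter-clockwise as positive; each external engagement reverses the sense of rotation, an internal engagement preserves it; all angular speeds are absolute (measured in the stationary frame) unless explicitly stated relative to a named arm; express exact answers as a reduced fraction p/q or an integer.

61/94

recognized (axles ride arm R): planetary set, 33/14/61 teeth
ring teeth: 33 + 2·14 = 61
33(ω_sun−ω_arm) = −61(ω_ring−ω_arm),  ω_sun = 0, ω_ring = 1
33(0−ω_arm) = −61(1−ω_arm)  ⇒  94·ω_arm = 61  ⇒  ω_arm = 61/94
ω_out/ω_in = 61/94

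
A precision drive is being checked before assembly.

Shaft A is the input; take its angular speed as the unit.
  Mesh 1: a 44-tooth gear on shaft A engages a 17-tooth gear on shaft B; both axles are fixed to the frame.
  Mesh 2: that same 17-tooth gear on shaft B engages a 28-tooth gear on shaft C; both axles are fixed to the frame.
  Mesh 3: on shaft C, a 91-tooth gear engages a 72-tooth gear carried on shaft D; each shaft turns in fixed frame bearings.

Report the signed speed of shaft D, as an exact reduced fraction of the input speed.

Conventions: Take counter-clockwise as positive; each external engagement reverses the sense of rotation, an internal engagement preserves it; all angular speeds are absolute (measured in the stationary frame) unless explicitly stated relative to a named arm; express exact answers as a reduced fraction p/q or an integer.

3-mesh fixed-axis compound train (all bearings frame-fixed)
mesh 1 [44T→17T]: |ω|/ω_in = 1×44/17 = 44/17, sense flips to −
mesh 2 [17T→28T]: |ω|/ω_in = (44/17)×17/28 = 11/7, sense flips to +
mesh 3 [91T→72T]: |ω|/ω_in = (11/7)×91/72 = 143/72, sense flips to −
signed output speed (× input speed) = -143/72

-143/72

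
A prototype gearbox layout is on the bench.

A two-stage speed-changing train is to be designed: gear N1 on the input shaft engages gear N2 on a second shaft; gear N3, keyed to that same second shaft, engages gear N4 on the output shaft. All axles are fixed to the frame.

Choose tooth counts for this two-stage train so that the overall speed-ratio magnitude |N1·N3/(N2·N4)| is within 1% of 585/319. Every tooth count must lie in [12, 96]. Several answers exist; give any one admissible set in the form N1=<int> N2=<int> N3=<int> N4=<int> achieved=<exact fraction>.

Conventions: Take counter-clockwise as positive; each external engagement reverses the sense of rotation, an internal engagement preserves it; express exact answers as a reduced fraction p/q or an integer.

N1=13 N2=22 N3=90 N4=29 achieved=585/319

topology: fixed-axis compound train — 2 stages, target 585/319
target = 585/319 in lowest terms: an exact hit needs N1·N3 = k·585 and N2·N4 = k·319 for one integer k, every count in [12, 96]; additionally prefer no 1:1 stage (N1 ≠ N2, N3 ≠ N4)
k = 1: no 1:1-free in-range split of k·585 and k·319 into factor pairs; take k = 2
k = 2: N1·N3 = 1170 = 13·90, N2·N4 = 638 = 22·29
achieved = 13·90/(22·29) = 585/319; |achieved − target| = 0 ≤ 117/6380 ✓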